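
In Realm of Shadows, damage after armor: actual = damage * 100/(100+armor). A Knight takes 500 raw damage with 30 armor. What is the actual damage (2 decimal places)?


actual = 500 * 100 / (100 + 30)
= 500 * 100 / 130
= 50000 / 130
= 384.62

384.62 damage


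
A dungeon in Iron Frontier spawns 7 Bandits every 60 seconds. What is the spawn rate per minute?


Spawns per minute = count * (60 / interval)
= 7 * (60 / 60)
= 7 * 1.0
= 7.0

7.0 per minute


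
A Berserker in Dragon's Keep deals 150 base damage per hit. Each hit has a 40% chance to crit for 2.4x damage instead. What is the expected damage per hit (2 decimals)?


E[dmg] = base * (1 + crit_chance * (crit_mult - 1))
cc as decimal = 40/100 = 0.4
cm - 1 = 2.4 - 1 = 1.4
Bonus factor = 0.4 * 1.4 = 0.56
Total multiplier = 1 + 0.56 = 1.56
Expected damage = 150 * 1.56 = 234.00

234.00 damage


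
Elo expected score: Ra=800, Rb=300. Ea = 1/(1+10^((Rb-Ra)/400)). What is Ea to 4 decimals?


Elo expected score: Ea = 1/(1 + 10^((Rb-Ra)/400))
Rb - Ra = 300 - 800 = -500
(Rb-Ra)/400 = -500/400 = -1.25
10^-1.25 = 0.056234
Ea = 1/(1 + 0.056234) = 1/1.056234 = 0.9468

0.9468


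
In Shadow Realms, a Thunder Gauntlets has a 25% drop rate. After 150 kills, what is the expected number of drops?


Expected drops = kills * (drop_rate / 100)
= 150 * (25 / 100)
= 150 * 0.25
= 37.5

37.5 drops


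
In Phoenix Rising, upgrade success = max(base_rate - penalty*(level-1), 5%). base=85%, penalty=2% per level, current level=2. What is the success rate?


raw_rate = 85 - 2 * (2 - 1)
= 85 - 2 * 1
= 85 - 2
= 83
Apply floor: max(83, 5) = 83%

83%


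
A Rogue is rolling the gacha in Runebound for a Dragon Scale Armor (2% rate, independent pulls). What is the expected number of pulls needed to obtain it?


Expected pulls for a geometric distribution = 1/p = 100 / rate%
= 100 / 2
= 50.0

50.0 pulls


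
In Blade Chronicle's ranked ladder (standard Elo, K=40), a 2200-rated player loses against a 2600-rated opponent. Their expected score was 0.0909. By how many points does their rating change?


Elo update: delta = K * (S - Ea), where S = 0 (loses)
S - Ea = 0 - 0.0909 = -0.0909
Rating change = 40 * -0.0909
= -3.64

-3.64 rating points


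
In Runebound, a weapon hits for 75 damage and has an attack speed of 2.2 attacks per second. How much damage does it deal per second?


DPS = damage * attack_speed
= 75 * 2.2
= 165.0

165.0 DPS


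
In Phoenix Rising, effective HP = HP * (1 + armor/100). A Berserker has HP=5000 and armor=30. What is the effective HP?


EHP = 5000 * (1 + 30/100)
= 5000 * (1 + 0.3)
= 5000 * 1.3
= 6500.0

6500.0 EHP


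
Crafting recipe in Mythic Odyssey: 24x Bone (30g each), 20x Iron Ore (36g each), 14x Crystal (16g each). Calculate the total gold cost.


Cost breakdown:
  Bone: 24 * 30 = 720
  Iron Ore: 20 * 36 = 720
  Crystal: 14 * 16 = 224
Total = 720 + 720 + 224 = 1664

1664 gold


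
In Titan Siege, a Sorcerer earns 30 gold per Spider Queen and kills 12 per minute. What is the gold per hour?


Gold per minute = 30 * 12 = 360
Gold per hour = 360 * 60 = 21600

21600 gold/hour


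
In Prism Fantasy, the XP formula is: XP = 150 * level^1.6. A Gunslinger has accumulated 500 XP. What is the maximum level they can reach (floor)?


XP = 150 * level^1.6, so level = (XP / 150)^(1/1.6)
= (500 / 150)^(1/1.6)
= 3.3333^0.625
= 2.1223
Floor: level = 2

level 2


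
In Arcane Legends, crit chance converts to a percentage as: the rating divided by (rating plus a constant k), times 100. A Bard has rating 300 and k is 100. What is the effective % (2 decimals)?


effective% = rating / (rating + k) * 100
= 300 / (300 + 100) * 100
= 300 / 400 * 100
= 0.75 * 100
= 75.00%

75.00%


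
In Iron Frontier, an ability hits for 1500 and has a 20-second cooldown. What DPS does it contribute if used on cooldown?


DPS = damage / cooldown
= 1500 / 20
= 75.00

75.00 DPS


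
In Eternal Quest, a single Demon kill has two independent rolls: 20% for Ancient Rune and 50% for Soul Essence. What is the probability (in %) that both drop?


For independent events, P(both) = P(A) * P(B)
= 20% * 50%
= 1000 / 100 %
= 10.0%

10.0%


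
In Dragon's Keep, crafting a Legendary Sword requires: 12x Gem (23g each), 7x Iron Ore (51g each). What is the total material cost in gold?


Cost breakdown:
  Gem: 12 * 23 = 276
  Iron Ore: 7 * 51 = 357
Total = 276 + 357 = 633

633 gold


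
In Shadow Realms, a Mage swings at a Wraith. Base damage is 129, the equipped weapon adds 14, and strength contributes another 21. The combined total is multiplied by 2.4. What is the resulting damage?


Sum base + weapon + str = 129 + 14 + 21 = 164
Multiply by 2.4:
164 * 2.4 = 393.6

393.6 damage


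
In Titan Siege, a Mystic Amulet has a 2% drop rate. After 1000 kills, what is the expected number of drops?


Expected drops = kills * (drop_rate / 100)
= 1000 * (2 / 100)
= 1000 * 0.02
= 20.0

20.0 drops


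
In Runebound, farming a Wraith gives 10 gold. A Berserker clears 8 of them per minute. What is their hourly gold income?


Gold per minute = 10 * 8 = 80
Gold per hour = 80 * 60 = 4800

4800 gold/hour


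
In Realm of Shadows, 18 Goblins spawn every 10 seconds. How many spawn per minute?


Spawns per minute = count * (60 / interval)
= 18 * (60 / 10)
= 18 * 6.0
= 108.0

108.0 per minute


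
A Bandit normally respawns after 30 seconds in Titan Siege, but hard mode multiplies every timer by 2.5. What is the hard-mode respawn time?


Respawn time = base * multiplier
= 30 * 2.5
= 75.0 seconds

75.0 seconds


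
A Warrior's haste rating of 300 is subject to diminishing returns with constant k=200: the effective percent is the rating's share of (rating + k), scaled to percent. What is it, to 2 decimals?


effective% = rating / (rating + k) * 100
= 300 / (300 + 200) * 100
= 300 / 500 * 100
= 0.6 * 100
= 60.00%

60.00%


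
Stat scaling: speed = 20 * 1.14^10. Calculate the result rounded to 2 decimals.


value = base * growth^level
= 20 * 1.14^10
= 20 * 3.707221
= 74.14

74.14 speed


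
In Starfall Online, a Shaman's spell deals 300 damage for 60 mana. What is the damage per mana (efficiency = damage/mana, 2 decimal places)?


Efficiency = damage / mana
= 300 / 60
= 5.00

5.00 dmg/mana


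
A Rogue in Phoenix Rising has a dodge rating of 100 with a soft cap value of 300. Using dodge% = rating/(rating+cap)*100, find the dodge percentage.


dodge% = 100 / (100 + 300) * 100
= 100 / 400 * 100
= 0.25 * 100
= 25.00%

25.00%


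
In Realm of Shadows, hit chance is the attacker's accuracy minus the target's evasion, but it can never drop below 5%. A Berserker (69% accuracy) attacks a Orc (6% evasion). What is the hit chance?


accuracy - evasion = 69 - 6 = 63
Apply floor: max(63, 5) = 63
Hit chance = 63%

63%


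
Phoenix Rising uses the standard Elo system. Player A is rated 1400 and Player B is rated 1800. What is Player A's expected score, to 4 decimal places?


Elo expected score: Ea = 1/(1 + 10^((Rb-Ra)/400))
Rb - Ra = 1800 - 1400 = 400
(Rb-Ra)/400 = 400/400 = 1.0
10^1.0 = 10.0
Ea = 1/(1 + 10.0) = 1/11.0 = 0.0909

0.0909


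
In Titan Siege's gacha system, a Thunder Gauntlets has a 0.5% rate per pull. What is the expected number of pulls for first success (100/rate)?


Expected pulls for a geometric distribution = 1/p = 100 / rate%
= 100 / 0.5
= 200.0

200.0 pulls


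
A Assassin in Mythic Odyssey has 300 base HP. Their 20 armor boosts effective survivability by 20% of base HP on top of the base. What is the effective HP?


EHP = 300 * (1 + 20/100)
= 300 * (1 + 0.2)
= 300 * 1.2
= 360.0

360.0 EHP


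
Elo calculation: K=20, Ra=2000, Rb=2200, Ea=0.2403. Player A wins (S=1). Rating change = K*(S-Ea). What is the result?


Elo update: delta = K * (S - Ea), where S = 1 (wins)
S - Ea = 1 - 0.2403 = 0.7597
Rating change = 20 * 0.7597
= 15.19

15.19 rating points


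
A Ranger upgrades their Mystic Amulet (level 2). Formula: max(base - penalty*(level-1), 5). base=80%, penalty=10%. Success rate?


raw_rate = 80 - 10 * (2 - 1)
= 80 - 10 * 1
= 80 - 10
= 70
Apply floor: max(70, 5) = 70%

70%


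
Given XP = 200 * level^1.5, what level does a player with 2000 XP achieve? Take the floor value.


XP = 200 * level^1.5, so level = (XP / 200)^(1/1.5)
= (2000 / 200)^(1/1.5)
= 10.0^0.6667
= 4.6416
Floor: level = 4

level 4


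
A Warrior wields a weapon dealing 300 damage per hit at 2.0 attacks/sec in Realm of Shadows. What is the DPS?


DPS = damage * attack_speed
= 300 * 2.0
= 600.0

600.0 DPS


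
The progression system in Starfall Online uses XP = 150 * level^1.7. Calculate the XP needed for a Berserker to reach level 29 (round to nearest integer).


XP = 150 * level^1.7
Substitute level = 29:
XP = 150 * 29^1.7
= 150 * 306.2504
= 45938

45938 XP


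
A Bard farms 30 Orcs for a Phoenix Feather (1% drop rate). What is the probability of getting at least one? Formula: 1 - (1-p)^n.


P(at least one) = 1 - P(none) = 1 - (1-p)^n
p = 1/100 = 0.01
1 - p = 0.99
(1 - p)^30 = 0.99^30 = 0.739700
P(at least one) = 1 - 0.739700 = 0.2603

0.2603


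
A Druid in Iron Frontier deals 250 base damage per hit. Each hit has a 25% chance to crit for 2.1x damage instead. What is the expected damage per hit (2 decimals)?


E[dmg] = base * (1 + crit_chance * (crit_mult - 1))
cc as decimal = 25/100 = 0.25
cm - 1 = 2.1 - 1 = 1.1
Bonus factor = 0.25 * 1.1 = 0.275
Total multiplier = 1 + 0.275 = 1.275
Expected damage = 250 * 1.275 = 318.75

318.75 damage


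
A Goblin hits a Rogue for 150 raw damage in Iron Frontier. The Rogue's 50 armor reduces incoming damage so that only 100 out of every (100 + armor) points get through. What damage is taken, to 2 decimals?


actual = 150 * 100 / (100 + 50)
= 150 * 100 / 150
= 15000 / 150
= 100.00

100.00 damage


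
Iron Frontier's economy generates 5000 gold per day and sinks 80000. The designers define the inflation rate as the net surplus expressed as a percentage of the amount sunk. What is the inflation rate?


Net gold = 5000 - 80000 = -75000
Inflation rate = net / sunk * 100 = -75000 / 80000 * 100
= -0.9375 * 100
= -93.75%

-93.75%


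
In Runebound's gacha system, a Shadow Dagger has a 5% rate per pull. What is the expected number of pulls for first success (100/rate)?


Expected pulls for a geometric distribution = 1/p = 100 / rate%
= 100 / 5
= 20.0

20.0 pulls


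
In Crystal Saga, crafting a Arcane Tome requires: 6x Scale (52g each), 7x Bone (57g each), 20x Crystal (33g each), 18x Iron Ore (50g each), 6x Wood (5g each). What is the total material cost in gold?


Cost breakdown:
  Scale: 6 * 52 = 312
  Bone: 7 * 57 = 399
  Crystal: 20 * 33 = 660
  Iron Ore: 18 * 50 = 900
  Wood: 6 * 5 = 30
Total = 312 + 399 + 660 + 900 + 30 = 2301

2301 gold


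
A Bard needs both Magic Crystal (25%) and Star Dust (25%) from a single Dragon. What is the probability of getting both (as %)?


For independent events, P(both) = P(A) * P(B)
= 25% * 25%
= 625 / 100 %
= 6.25%

6.25%


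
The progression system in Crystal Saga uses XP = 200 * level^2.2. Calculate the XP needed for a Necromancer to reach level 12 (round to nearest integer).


XP = 200 * level^2.2
Substitute level = 12:
XP = 200 * 12^2.2
= 200 * 236.7003
= 47340

47340 XP


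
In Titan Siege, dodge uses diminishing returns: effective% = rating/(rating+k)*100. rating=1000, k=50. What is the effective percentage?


effective% = rating / (rating + k) * 100
= 1000 / (1000 + 50) * 100
= 1000 / 1050 * 100
= 0.952381 * 100
= 95.24%

95.24%


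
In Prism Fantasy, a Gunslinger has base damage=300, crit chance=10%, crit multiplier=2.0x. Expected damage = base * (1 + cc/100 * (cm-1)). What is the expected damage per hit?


E[dmg] = base * (1 + crit_chance * (crit_mult - 1))
cc as decimal = 10/100 = 0.1
cm - 1 = 2.0 - 1 = 1.0
Bonus factor = 0.1 * 1.0 = 0.1
Total multiplier = 1 + 0.1 = 1.1
Expected damage = 300 * 1.1 = 330.00

330.00 damage


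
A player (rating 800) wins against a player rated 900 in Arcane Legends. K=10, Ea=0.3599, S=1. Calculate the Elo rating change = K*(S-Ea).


Elo update: delta = K * (S - Ea), where S = 1 (wins)
S - Ea = 1 - 0.3599 = 0.6401
Rating change = 10 * 0.6401
= 6.40

6.40 rating points


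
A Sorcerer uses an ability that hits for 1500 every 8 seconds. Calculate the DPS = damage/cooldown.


DPS = damage / cooldown
= 1500 / 8
= 187.50

187.50 DPS


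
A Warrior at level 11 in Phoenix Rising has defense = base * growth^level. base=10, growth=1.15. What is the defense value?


value = base * growth^level
= 10 * 1.15^11
= 10 * 4.652391
= 46.52

46.52 defense


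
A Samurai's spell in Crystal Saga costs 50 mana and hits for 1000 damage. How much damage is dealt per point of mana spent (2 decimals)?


Efficiency = damage / mana
= 1000 / 50
= 20.00

20.00 dmg/mana


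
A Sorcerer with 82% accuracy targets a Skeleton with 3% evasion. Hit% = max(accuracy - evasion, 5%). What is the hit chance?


accuracy - evasion = 82 - 3 = 79
Apply floor: max(79, 5) = 79
Hit chance = 79%

79%


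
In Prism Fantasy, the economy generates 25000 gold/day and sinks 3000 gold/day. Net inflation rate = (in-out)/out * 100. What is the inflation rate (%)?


Net gold = 25000 - 3000 = 22000
Inflation rate = net / sunk * 100 = 22000 / 3000 * 100
= 7.333333 * 100
= 733.33%

733.33%


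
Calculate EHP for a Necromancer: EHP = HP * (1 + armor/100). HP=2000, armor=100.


EHP = 2000 * (1 + 100/100)
= 2000 * (1 + 1.0)
= 2000 * 2.0
= 4000.0

4000.0 EHP


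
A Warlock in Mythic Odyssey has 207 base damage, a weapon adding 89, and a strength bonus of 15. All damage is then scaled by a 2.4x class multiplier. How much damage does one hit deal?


Sum base + weapon + str = 207 + 89 + 15 = 311
Multiply by 2.4:
311 * 2.4 = 746.4

746.4 damage


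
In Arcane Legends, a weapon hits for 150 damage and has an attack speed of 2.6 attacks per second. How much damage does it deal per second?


DPS = damage * attack_speed
= 150 * 2.6
= 390.0

390.0 DPS


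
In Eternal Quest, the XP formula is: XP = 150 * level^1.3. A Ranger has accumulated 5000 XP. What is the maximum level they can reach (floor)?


XP = 150 * level^1.3, so level = (XP / 150)^(1/1.3)
= (5000 / 150)^(1/1.3)
= 33.3333^0.7692
= 14.8404
Floor: level = 14

level 14


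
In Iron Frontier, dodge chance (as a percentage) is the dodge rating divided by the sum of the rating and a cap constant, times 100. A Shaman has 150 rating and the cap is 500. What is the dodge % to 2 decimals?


dodge% = 150 / (150 + 500) * 100
= 150 / 650 * 100
= 0.230769 * 100
= 23.08%

23.08%


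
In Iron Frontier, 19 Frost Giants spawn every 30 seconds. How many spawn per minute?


Spawns per minute = count * (60 / interval)
= 19 * (60 / 30)
= 19 * 2.0
= 38.0

38.0 per minute


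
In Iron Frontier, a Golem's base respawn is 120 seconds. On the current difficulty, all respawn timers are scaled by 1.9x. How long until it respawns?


Respawn time = base * multiplier
= 120 * 1.9
= 228.0 seconds

228.0 seconds


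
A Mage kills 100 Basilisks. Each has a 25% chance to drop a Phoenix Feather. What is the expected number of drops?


Expected drops = kills * (drop_rate / 100)
= 100 * (25 / 100)
= 100 * 0.25
= 25.0

25.0 drops


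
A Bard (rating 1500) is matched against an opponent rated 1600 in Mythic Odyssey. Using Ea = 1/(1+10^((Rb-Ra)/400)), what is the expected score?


Elo expected score: Ea = 1/(1 + 10^((Rb-Ra)/400))
Rb - Ra = 1600 - 1500 = 100
(Rb-Ra)/400 = 100/400 = 0.25
10^0.25 = 1.778279
Ea = 1/(1 + 1.778279) = 1/2.778279 = 0.3599

0.3599


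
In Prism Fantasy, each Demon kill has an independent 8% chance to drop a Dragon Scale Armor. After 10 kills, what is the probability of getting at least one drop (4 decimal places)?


P(at least one) = 1 - P(none) = 1 - (1-p)^n
p = 8/100 = 0.08
1 - p = 0.92
(1 - p)^10 = 0.92^10 = 0.434388
P(at least one) = 1 - 0.434388 = 0.5656

0.5656


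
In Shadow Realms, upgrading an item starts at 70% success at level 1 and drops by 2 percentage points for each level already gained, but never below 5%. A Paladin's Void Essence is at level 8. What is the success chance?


raw_rate = 70 - 2 * (8 - 1)
= 70 - 2 * 7
= 70 - 14
= 56
Apply floor: max(56, 5) = 56%

56%


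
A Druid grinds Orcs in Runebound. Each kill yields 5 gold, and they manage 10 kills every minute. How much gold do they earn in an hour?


Gold per minute = 5 * 10 = 50
Gold per hour = 50 * 60 = 3000

3000 gold/hour


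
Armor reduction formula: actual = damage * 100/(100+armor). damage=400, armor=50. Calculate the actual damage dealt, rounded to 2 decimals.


actual = 400 * 100 / (100 + 50)
= 400 * 100 / 150
= 40000 / 150
= 266.67

266.67 damage


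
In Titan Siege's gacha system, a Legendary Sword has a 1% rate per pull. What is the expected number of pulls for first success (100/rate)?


Expected pulls for a geometric distribution = 1/p = 100 / rate%
= 100 / 1
= 100.0

100.0 pulls


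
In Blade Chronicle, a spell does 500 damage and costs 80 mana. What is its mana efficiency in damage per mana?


Efficiency = damage / mana
= 500 / 80
= 6.25

6.25 dmg/mana


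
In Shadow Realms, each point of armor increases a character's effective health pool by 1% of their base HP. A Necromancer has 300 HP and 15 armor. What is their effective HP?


EHP = 300 * (1 + 15/100)
= 300 * (1 + 0.15)
= 300 * 1.15
= 345.0

345.0 EHP


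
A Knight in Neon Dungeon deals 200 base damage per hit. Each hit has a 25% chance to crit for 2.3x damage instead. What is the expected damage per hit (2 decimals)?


E[dmg] = base * (1 + crit_chance * (crit_mult - 1))
cc as decimal = 25/100 = 0.25
cm - 1 = 2.3 - 1 = 1.3
Bonus factor = 0.25 * 1.3 = 0.325
Total multiplier = 1 + 0.325 = 1.325
Expected damage = 200 * 1.325 = 265.00

265.00 damage


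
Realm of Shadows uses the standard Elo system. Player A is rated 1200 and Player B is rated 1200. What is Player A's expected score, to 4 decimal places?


Elo expected score: Ea = 1/(1 + 10^((Rb-Ra)/400))
Rb - Ra = 1200 - 1200 = 0
(Rb-Ra)/400 = 0/400 = 0.0
10^0.0 = 1.0
Ea = 1/(1 + 1.0) = 1/2.0 = 0.5000

0.5000


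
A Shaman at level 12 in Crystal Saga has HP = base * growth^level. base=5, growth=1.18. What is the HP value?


value = base * growth^level
= 5 * 1.18^12
= 5 * 7.287593
= 36.44

36.44 HP


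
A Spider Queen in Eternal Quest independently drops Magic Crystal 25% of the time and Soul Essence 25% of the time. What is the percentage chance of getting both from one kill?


For independent events, P(both) = P(A) * P(B)
= 25% * 25%
= 625 / 100 %
= 6.25%

6.25%


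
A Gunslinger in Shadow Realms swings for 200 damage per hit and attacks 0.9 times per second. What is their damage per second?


DPS = damage * attack_speed
= 200 * 0.9
= 180.0

180.0 DPS


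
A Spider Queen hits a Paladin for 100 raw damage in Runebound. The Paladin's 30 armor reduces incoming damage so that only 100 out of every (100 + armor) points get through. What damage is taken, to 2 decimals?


actual = 100 * 100 / (100 + 30)
= 100 * 100 / 130
= 10000 / 130
= 76.92

76.92 damage


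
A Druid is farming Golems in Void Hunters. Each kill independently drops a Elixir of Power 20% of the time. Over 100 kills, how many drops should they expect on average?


Expected drops = kills * (drop_rate / 100)
= 100 * (20 / 100)
= 100 * 0.2
= 20.0

20.0 drops


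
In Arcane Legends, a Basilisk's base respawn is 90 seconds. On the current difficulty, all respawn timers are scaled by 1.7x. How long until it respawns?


Respawn time = base * multiplier
= 90 * 1.7
= 153.0 seconds

153.0 seconds


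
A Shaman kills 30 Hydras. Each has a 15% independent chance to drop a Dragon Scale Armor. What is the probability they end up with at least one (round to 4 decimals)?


P(at least one) = 1 - P(none) = 1 - (1-p)^n
p = 15/100 = 0.15
1 - p = 0.85
(1 - p)^30 = 0.85^30 = 0.007631
P(at least one) = 1 - 0.007631 = 0.9924

0.9924


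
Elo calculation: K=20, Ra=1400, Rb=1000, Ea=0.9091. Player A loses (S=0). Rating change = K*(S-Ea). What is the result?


Elo update: delta = K * (S - Ea), where S = 0 (loses)
S - Ea = 0 - 0.9091 = -0.9091
Rating change = 20 * -0.9091
= -18.18

-18.18 rating points


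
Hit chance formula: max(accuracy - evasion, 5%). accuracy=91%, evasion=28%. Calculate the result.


accuracy - evasion = 91 - 28 = 63
Apply floor: max(63, 5) = 63
Hit chance = 63%

63%


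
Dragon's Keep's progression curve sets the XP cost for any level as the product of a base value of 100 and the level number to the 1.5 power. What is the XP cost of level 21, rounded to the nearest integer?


XP = 100 * level^1.5
Substitute level = 21:
XP = 100 * 21^1.5
= 100 * 96.2341
= 9623

9623 XP


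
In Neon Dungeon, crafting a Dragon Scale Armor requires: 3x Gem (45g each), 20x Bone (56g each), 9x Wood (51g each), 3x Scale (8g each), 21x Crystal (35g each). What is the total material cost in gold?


Cost breakdown:
  Gem: 3 * 45 = 135
  Bone: 20 * 56 = 1120
  Wood: 9 * 51 = 459
  Scale: 3 * 8 = 24
  Crystal: 21 * 35 = 735
Total = 135 + 1120 + 459 + 24 + 735 = 2473

2473 gold


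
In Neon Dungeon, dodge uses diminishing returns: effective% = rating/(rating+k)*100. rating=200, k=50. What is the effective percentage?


effective% = rating / (rating + k) * 100
= 200 / (200 + 50) * 100
= 200 / 250 * 100
= 0.8 * 100
= 80.00%

80.00%


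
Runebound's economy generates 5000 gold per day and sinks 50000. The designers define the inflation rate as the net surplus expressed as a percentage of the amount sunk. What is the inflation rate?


Net gold = 5000 - 50000 = -45000
Inflation rate = net / sunk * 100 = -45000 / 50000 * 100
= -0.9 * 100
= -90.00%

-90.00%


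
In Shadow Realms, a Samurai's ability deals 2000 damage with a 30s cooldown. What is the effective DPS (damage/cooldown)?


DPS = damage / cooldown
= 2000 / 30
= 66.67

66.67 DPS


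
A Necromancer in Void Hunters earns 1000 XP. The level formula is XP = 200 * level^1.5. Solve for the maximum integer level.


XP = 200 * level^1.5, so level = (XP / 200)^(1/1.5)
= (1000 / 200)^(1/1.5)
= 5.0^0.6667
= 2.924
Floor: level = 2

level 2


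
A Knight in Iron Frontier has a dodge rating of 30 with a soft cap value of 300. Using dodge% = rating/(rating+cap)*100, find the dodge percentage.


dodge% = 30 / (30 + 300) * 100
= 30 / 330 * 100
= 0.090909 * 100
= 9.09%

9.09%


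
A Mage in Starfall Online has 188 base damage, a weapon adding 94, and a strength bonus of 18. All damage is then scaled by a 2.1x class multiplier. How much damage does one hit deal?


Sum base + weapon + str = 188 + 94 + 18 = 300
Multiply by 2.1:
300 * 2.1 = 630.0

630.0 damage


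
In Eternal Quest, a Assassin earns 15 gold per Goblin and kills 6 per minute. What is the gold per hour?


Gold per minute = 15 * 6 = 90
Gold per hour = 90 * 60 = 5400

5400 gold/hour


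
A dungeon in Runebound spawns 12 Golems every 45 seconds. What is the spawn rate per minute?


Spawns per minute = count * (60 / interval)
= 12 * (60 / 45)
= 12 * 1.3333
= 16.0

16.0 per minute


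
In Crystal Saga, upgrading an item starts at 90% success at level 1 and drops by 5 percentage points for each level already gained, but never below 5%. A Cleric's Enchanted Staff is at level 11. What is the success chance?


raw_rate = 90 - 5 * (11 - 1)
= 90 - 5 * 10
= 90 - 50
= 40
Apply floor: max(40, 5) = 40%

40%


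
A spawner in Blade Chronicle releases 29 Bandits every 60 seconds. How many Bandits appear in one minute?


Spawns per minute = count * (60 / interval)
= 29 * (60 / 60)
= 29 * 1.0
= 29.0

29.0 per minute


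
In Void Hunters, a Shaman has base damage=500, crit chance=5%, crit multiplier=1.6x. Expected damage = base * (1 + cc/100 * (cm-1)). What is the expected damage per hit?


E[dmg] = base * (1 + crit_chance * (crit_mult - 1))
cc as decimal = 5/100 = 0.05
cm - 1 = 1.6 - 1 = 0.6
Bonus factor = 0.05 * 0.6 = 0.03
Total multiplier = 1 + 0.03 = 1.03
Expected damage = 500 * 1.03 = 515.00

515.00 damage


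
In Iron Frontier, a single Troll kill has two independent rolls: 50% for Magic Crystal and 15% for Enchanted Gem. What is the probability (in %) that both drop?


For independent events, P(both) = P(A) * P(B)
= 50% * 15%
= 750 / 100 %
= 7.5%

7.5%


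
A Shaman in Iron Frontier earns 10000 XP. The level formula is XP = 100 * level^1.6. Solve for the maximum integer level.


XP = 100 * level^1.6, so level = (XP / 100)^(1/1.6)
= (10000 / 100)^(1/1.6)
= 100.0^0.625
= 17.7828
Floor: level = 17

level 17


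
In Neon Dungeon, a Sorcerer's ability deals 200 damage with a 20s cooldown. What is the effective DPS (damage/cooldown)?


DPS = damage / cooldown
= 200 / 20
= 10.00

10.00 DPS


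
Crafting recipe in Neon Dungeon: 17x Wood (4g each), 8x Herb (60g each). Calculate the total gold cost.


Cost breakdown:
  Wood: 17 * 4 = 68
  Herb: 8 * 60 = 480
Total = 68 + 480 = 548

548 gold


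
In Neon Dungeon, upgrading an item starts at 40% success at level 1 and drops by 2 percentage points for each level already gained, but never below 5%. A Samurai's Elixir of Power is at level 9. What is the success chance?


raw_rate = 40 - 2 * (9 - 1)
= 40 - 2 * 8
= 40 - 16
= 24
Apply floor: max(24, 5) = 24%

24%


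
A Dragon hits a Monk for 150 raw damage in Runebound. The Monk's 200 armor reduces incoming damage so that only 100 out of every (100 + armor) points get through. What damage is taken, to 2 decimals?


actual = 150 * 100 / (100 + 200)
= 150 * 100 / 300
= 15000 / 300
= 50.00

50.00 damage


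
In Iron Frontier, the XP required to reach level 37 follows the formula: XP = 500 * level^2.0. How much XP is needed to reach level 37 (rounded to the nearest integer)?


XP = 500 * level^2.0
Substitute level = 37:
XP = 500 * 37^2.0
= 500 * 1369.0
= 684500

684500 XP


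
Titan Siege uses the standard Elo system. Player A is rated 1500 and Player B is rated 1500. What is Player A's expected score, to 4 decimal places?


Elo expected score: Ea = 1/(1 + 10^((Rb-Ra)/400))
Rb - Ra = 1500 - 1500 = 0
(Rb-Ra)/400 = 0/400 = 0.0
10^0.0 = 1.0
Ea = 1/(1 + 1.0) = 1/2.0 = 0.5000

0.5000


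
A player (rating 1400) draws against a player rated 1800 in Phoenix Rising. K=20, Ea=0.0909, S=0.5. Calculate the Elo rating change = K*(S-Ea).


Elo update: delta = K * (S - Ea), where S = 0.5 (draws)
S - Ea = 0.5 - 0.0909 = 0.4091
Rating change = 20 * 0.4091
= 8.18

8.18 rating points


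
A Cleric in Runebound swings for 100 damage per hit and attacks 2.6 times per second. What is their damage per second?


DPS = damage * attack_speed
= 100 * 2.6
= 260.0

260.0 DPS


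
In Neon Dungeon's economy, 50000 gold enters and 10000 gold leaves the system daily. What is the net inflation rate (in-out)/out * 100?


Net gold = 50000 - 10000 = 40000
Inflation rate = net / sunk * 100 = 40000 / 10000 * 100
= 4.0 * 100
= 400.00%

400.00%


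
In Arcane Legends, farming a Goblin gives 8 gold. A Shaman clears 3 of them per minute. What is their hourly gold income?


Gold per minute = 8 * 3 = 24
Gold per hour = 24 * 60 = 1440

1440 gold/hour


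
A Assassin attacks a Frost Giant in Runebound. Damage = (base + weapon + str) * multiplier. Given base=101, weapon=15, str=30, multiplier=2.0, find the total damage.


Sum base + weapon + str = 101 + 15 + 30 = 146
Multiply by 2.0:
146 * 2.0 = 292.0

292.0 damage


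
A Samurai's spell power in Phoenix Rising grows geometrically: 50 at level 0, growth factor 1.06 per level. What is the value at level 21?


value = base * growth^level
= 50 * 1.06^21
= 50 * 3.399564
= 169.98

169.98 spell power


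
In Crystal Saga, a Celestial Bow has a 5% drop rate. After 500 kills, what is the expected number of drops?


Expected drops = kills * (drop_rate / 100)
= 500 * (5 / 100)
= 500 * 0.05
= 25.0

25.0 drops


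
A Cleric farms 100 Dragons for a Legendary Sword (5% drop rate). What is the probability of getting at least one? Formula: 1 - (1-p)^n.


P(at least one) = 1 - P(none) = 1 - (1-p)^n
p = 5/100 = 0.05
1 - p = 0.95
(1 - p)^100 = 0.95^100 = 0.005921
P(at least one) = 1 - 0.005921 = 0.9941

0.9941


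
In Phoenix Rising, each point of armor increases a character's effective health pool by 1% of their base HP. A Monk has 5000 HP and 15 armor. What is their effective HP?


EHP = 5000 * (1 + 15/100)
= 5000 * (1 + 0.15)
= 5000 * 1.15
= 5750.0

5750.0 EHP


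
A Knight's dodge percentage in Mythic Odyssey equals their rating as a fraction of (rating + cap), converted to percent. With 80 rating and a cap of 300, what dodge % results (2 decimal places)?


dodge% = 80 / (80 + 300) * 100
= 80 / 380 * 100
= 0.210526 * 100
= 21.05%

21.05%


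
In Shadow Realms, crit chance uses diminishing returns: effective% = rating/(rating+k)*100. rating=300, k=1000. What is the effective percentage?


effective% = rating / (rating + k) * 100
= 300 / (300 + 1000) * 100
= 300 / 1300 * 100
= 0.230769 * 100
= 23.08%

23.08%


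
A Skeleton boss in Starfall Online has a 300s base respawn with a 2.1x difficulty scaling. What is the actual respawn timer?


Respawn time = base * multiplier
= 300 * 2.1
= 630.0 seconds

630.0 seconds


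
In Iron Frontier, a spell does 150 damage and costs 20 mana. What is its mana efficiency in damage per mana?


Efficiency = damage / mana
= 150 / 20
= 7.50

7.50 dmg/mana


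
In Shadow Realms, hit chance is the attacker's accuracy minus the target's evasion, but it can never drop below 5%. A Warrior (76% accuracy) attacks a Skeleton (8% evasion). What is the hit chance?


accuracy - evasion = 76 - 8 = 68
Apply floor: max(68, 5) = 68
Hit chance = 68%

68%


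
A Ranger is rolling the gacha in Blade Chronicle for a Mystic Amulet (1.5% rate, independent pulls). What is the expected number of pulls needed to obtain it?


Expected pulls for a geometric distribution = 1/p = 100 / rate%
= 100 / 1.5
= 66.67

66.67 pulls


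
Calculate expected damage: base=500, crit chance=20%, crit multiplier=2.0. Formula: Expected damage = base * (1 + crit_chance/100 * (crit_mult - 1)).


E[dmg] = base * (1 + crit_chance * (crit_mult - 1))
cc as decimal = 20/100 = 0.2
cm - 1 = 2.0 - 1 = 1.0
Bonus factor = 0.2 * 1.0 = 0.2
Total multiplier = 1 + 0.2 = 1.2
Expected damage = 500 * 1.2 = 600.00

600.00 damage


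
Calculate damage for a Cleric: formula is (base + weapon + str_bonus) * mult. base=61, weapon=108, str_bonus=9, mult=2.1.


Sum base + weapon + str = 61 + 108 + 9 = 178
Multiply by 2.1:
178 * 2.1 = 373.8

373.8 damage


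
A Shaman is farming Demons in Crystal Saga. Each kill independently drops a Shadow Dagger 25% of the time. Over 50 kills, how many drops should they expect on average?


Expected drops = kills * (drop_rate / 100)
= 50 * (25 / 100)
= 50 * 0.25
= 12.5

12.5 drops


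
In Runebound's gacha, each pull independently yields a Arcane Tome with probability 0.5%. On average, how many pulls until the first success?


Expected pulls for a geometric distribution = 1/p = 100 / rate%
= 100 / 0.5
= 200.0

200.0 pulls


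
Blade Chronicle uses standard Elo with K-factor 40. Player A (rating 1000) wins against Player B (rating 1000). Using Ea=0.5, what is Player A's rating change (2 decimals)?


Elo update: delta = K * (S - Ea), where S = 1 (wins)
S - Ea = 1 - 0.5 = 0.5
Rating change = 40 * 0.5
= 20.00

20.00 rating points


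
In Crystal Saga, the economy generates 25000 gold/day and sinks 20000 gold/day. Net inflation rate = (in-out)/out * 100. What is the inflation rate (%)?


Net gold = 25000 - 20000 = 5000
Inflation rate = net / sunk * 100 = 5000 / 20000 * 100
= 0.25 * 100
= 25.00%

25.00%


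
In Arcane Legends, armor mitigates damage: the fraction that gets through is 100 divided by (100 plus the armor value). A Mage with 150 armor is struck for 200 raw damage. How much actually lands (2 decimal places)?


actual = 200 * 100 / (100 + 150)
= 200 * 100 / 250
= 20000 / 250
= 80.00

80.00 damage


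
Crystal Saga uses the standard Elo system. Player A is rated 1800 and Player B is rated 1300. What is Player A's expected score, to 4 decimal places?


Elo expected score: Ea = 1/(1 + 10^((Rb-Ra)/400))
Rb - Ra = 1300 - 1800 = -500
(Rb-Ra)/400 = -500/400 = -1.25
10^-1.25 = 0.056234
Ea = 1/(1 + 0.056234) = 1/1.056234 = 0.9468

0.9468


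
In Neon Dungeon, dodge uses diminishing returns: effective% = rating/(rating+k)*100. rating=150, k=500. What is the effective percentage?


effective% = rating / (rating + k) * 100
= 150 / (150 + 500) * 100
= 150 / 650 * 100
= 0.230769 * 100
= 23.08%

23.08%


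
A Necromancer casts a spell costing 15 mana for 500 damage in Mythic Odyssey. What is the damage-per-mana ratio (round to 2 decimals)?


Efficiency = damage / mana
= 500 / 15
= 33.33

33.33 dmg/mana


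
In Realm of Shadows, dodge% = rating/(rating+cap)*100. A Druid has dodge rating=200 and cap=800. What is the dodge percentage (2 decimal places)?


dodge% = 200 / (200 + 800) * 100
= 200 / 1000 * 100
= 0.2 * 100
= 20.00%

20.00%


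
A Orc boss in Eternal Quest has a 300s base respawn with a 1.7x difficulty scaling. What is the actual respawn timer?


Respawn time = base * multiplier
= 300 * 1.7
= 510.0 seconds

510.0 seconds


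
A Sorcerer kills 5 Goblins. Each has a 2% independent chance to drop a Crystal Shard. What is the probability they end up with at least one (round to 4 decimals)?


P(at least one) = 1 - P(none) = 1 - (1-p)^n
p = 2/100 = 0.02
1 - p = 0.98
(1 - p)^5 = 0.98^5 = 0.903921
P(at least one) = 1 - 0.903921 = 0.0961

0.0961


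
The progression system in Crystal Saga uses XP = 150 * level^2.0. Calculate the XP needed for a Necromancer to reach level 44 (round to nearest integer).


XP = 150 * level^2.0
Substitute level = 44:
XP = 150 * 44^2.0
= 150 * 1936.0
= 290400

290400 XP


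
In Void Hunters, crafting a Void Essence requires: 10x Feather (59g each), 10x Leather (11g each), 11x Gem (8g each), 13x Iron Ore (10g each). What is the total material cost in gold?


Cost breakdown:
  Feather: 10 * 59 = 590
  Leather: 10 * 11 = 110
  Gem: 11 * 8 = 88
  Iron Ore: 13 * 10 = 130
Total = 590 + 110 + 88 + 130 = 918

918 gold


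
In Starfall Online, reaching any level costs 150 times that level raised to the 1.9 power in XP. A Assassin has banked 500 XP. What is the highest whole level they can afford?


XP = 150 * level^1.9, so level = (XP / 150)^(1/1.9)
= (500 / 150)^(1/1.9)
= 3.3333^0.5263
= 1.8845
Floor: level = 1

level 1


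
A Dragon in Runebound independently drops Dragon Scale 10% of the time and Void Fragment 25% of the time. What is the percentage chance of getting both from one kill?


For independent events, P(both) = P(A) * P(B)
= 10% * 25%
= 250 / 100 %
= 2.5%

2.5%


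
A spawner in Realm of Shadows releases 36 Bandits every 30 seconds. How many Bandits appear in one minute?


Spawns per minute = count * (60 / interval)
= 36 * (60 / 30)
= 36 * 2.0
= 72.0

72.0 per minute


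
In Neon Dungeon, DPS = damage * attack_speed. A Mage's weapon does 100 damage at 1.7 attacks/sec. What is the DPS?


DPS = damage * attack_speed
= 100 * 1.7
= 170.0

170.0 DPS


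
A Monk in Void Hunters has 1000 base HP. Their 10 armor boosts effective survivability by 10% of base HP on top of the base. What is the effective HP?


EHP = 1000 * (1 + 10/100)
= 1000 * (1 + 0.1)
= 1000 * 1.1
= 1100.0

1100.0 EHP


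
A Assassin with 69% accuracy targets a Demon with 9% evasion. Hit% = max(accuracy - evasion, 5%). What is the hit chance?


accuracy - evasion = 69 - 9 = 60
Apply floor: max(60, 5) = 60
Hit chance = 60%

60%


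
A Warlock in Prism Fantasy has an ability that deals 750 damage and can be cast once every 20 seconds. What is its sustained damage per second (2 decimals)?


DPS = damage / cooldown
= 750 / 20
= 37.50

37.50 DPS


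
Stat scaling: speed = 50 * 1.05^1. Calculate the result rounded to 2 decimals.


value = base * growth^level
= 50 * 1.05^1
= 50 * 1.05
= 52.50

52.50 speed


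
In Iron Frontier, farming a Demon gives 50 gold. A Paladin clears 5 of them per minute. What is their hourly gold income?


Gold per minute = 50 * 5 = 250
Gold per hour = 250 * 60 = 15000

15000 gold/hour


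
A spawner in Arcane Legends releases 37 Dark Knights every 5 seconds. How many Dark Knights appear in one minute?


Spawns per minute = count * (60 / interval)
= 37 * (60 / 5)
= 37 * 12.0
= 444.0

444.0 per minute


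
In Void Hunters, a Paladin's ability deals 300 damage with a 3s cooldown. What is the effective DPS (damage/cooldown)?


DPS = damage / cooldown
= 300 / 3
= 100.00

100.00 DPS


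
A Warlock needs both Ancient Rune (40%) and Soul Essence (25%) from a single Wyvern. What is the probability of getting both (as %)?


For independent events, P(both) = P(A) * P(B)
= 40% * 25%
= 1000 / 100 %
= 10.0%

10.0%


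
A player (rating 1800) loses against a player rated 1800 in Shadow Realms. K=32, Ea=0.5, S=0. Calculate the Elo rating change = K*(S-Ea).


Elo update: delta = K * (S - Ea), where S = 0 (loses)
S - Ea = 0 - 0.5 = -0.5
Rating change = 32 * -0.5
= -16.00

-16.00 rating points


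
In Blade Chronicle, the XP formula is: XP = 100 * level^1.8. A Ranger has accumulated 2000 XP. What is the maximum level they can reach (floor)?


XP = 100 * level^1.8, so level = (XP / 100)^(1/1.8)
= (2000 / 100)^(1/1.8)
= 20.0^0.5556
= 5.282
Floor: level = 5

level 5


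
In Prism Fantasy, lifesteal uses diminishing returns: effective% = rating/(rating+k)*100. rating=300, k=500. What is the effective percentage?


effective% = rating / (rating + k) * 100
= 300 / (300 + 500) * 100
= 300 / 800 * 100
= 0.375 * 100
= 37.50%

37.50%


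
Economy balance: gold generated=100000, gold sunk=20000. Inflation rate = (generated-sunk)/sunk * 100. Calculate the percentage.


Net gold = 100000 - 20000 = 80000
Inflation rate = net / sunk * 100 = 80000 / 20000 * 100
= 4.0 * 100
= 400.00%

400.00%


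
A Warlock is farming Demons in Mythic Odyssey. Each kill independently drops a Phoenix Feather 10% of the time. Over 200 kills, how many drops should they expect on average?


Expected drops = kills * (drop_rate / 100)
= 200 * (10 / 100)
= 200 * 0.1
= 20.0

20.0 drops


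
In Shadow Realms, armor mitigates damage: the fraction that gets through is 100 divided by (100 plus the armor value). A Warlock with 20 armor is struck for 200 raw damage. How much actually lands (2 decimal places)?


actual = 200 * 100 / (100 + 20)
= 200 * 100 / 120
= 20000 / 120
= 166.67

166.67 damage


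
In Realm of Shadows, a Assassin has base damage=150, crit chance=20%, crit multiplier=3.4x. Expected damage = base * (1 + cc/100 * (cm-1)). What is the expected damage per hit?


E[dmg] = base * (1 + crit_chance * (crit_mult - 1))
cc as decimal = 20/100 = 0.2
cm - 1 = 3.4 - 1 = 2.4
Bonus factor = 0.2 * 2.4 = 0.48
Total multiplier = 1 + 0.48 = 1.48
Expected damage = 150 * 1.48 = 222.00

222.00 damage


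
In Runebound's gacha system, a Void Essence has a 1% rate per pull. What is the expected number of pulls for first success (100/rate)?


Expected pulls for a geometric distribution = 1/p = 100 / rate%
= 100 / 1
= 100.0

100.0 pulls


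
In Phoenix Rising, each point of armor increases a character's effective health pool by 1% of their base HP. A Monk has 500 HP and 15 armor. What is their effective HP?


EHP = 500 * (1 + 15/100)
= 500 * (1 + 0.15)
= 500 * 1.15
= 575.0

575.0 EHP


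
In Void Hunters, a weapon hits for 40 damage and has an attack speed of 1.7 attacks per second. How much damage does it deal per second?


DPS = damage * attack_speed
= 40 * 1.7
= 68.0

68.0 DPS
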